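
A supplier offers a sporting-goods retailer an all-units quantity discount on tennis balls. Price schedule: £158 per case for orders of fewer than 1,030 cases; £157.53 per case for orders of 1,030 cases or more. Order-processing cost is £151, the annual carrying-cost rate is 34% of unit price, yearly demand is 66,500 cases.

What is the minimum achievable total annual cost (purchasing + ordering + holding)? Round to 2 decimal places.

H₁ = 34%×£158 = £53.7200;  H₂ = 34%×£157.53 = £53.5602
EOQ₁ = √(2×66,500×151/53.7200) = 611.43  (< 1,030, feasible at tier 1)
EOQ₂ = √(2×66,500×151/53.5602) = 612.34  (< 1,030 → use Q = 1,030 at tier-2 price)
TC(tier 1 (EOQ₁), Q≈611.4) = £10,539,845.99
TC(tier 2, Q≈1,030.0) = £10,513,077.53
Minimum at tier 2: £10,513,077.53

£10,513,077.53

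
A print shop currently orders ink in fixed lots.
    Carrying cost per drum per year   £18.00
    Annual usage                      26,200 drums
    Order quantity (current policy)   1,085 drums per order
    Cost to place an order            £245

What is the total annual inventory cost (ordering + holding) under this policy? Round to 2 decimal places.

£15,681.13

Annual ordering cost = (D/Q)·S = (26,200/1,085) × 245 = £5,916.13
Annual holding cost  = (Q/2)·H = (1,085/2) × 18 = £9,765.00
Total = £5,916.13 + £9,765.00 = £15,681.13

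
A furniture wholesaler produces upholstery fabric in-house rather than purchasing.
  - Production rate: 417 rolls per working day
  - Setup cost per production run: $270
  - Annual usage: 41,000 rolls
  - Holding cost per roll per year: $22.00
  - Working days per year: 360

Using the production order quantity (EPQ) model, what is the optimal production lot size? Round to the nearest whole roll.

1,177 rolls

d = 41,000/360 = 113.8889 rolls/day;  effective holding cost H(1 − d/p) = 22·(1 − 113.8889/417) = 15.99147
Q* = √(2DS / H_eff) = √(2·41,000·270 / 15.99147) ≈ 1,176.64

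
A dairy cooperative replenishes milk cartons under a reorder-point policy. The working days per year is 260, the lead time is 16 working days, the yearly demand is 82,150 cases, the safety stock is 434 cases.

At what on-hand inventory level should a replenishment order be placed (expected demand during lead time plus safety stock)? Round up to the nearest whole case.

5,490 cases

Daily demand d = 82,150 / 260 = 315.962 cases/day
Demand during lead time = 315.962 × 16 = 5,055.38
Reorder point = 5,055.38 + 434 = 5,489.38 → round up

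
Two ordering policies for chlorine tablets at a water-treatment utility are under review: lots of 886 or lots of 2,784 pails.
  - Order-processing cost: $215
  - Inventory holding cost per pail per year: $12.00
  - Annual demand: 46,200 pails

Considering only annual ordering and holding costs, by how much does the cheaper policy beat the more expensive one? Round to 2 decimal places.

$3,744.83

For each Q, cost = (D/Q)·S + (Q/2)·H.
TC(886) = (46,200/886)×215 + (886/2)×12 = $16,527.06
TC(2,784) = (46,200/2,784)×215 + (2,784/2)×12 = $20,271.89
Lots of 886 are cheaper by $3,744.83.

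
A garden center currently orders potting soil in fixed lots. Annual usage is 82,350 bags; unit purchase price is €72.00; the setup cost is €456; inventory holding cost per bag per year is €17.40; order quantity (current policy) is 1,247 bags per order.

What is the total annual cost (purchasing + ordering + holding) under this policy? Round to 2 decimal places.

€5,970,162.45

Orders/yr = 82,350/1,247 = 66.038; ordering cost = 66.038 × €456 = €30,113.55
Average inventory = 1,247/2 = 623.5; holding cost = 623.5 × €17.4 = €10,848.90
Purchase cost = D·C = 82,350 × 72 = €5,929,200.00
Total = €30,113.55 + €10,848.90 + €5,929,200.00 = €5,970,162.45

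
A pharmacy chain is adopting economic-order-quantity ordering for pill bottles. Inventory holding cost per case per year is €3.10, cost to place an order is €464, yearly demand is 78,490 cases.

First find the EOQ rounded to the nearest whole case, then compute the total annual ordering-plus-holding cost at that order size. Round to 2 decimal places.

Q* = √(2·D·S / H) = √(2·78,490·464 / 3.1) = √23,496,361.3 ≈ 4,847.30 → Q = 4,847 cases
Annual ordering cost = (D/Q)·S = (78,490/4,847) × 464 = €7,513.79
Annual holding cost  = (Q/2)·H = (4,847/2) × 3.1 = €7,512.85
Total = €7,513.79 + €7,512.85 = €15,026.64

€15,026.64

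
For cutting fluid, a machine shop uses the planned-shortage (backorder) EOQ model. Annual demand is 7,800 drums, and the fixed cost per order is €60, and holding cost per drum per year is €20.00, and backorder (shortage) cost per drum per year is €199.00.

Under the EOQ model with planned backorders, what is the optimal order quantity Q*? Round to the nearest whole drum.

Basic EOQ = √(2·7,800·60/20) = 216.333
Backorder adjustment √((H+b)/b) = √((20+199)/199) = 1.0490
Q* = 216.333 × 1.0490 ≈ 226.94

227 drums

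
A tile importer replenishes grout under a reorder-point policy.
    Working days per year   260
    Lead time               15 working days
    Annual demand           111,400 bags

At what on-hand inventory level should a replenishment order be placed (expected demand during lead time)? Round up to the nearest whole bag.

6,427 bags

Daily demand d = 111,400 / 260 = 428.462 bags/day
Demand during lead time = 428.462 × 15 = 6,426.92
Reorder point = 6,426.92 → round up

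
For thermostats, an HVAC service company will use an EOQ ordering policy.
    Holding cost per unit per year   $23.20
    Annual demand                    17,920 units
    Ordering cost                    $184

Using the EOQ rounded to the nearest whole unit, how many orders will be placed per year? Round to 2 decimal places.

33.62 orders per year

Q* = √(2·D·S / H) = √(2·17,920·184 / 23.2) = √284,248.3 ≈ 533.15 → Q = 533
N = D/Q = 17,920/533 ≈ 33.621 orders/yr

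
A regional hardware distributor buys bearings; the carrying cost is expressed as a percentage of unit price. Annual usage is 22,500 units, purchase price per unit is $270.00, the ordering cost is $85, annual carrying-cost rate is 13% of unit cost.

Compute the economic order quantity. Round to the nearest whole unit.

Carrying cost H = $270 × 13% = $35.1000/unit/yr
EOQ = √(2DS/H) = √(2 × 22,500 × 85 / 35.1)
    = √(108,974.36) ≈ 330.11

330 units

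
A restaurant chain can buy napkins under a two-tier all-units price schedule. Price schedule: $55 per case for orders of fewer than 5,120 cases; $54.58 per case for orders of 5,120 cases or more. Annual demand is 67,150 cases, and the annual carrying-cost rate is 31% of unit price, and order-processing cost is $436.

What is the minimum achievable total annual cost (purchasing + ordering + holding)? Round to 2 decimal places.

H₁ = 31%×$55 = $17.0500;  H₂ = 31%×$54.58 = $16.9198
EOQ₁ = √(2×67,150×436/17.0500) = 1,853.19  (< 5,120, feasible at tier 1)
EOQ₂ = √(2×67,150×436/16.9198) = 1,860.30  (< 5,120 → use Q = 5,120 at tier-2 price)
TC(tier 1 (EOQ₁), Q≈1,853.2) = $3,724,846.82
TC(tier 2, Q≈5,120.0) = $3,714,079.93
Minimum at tier 2: $3,714,079.93

$3,714,079.93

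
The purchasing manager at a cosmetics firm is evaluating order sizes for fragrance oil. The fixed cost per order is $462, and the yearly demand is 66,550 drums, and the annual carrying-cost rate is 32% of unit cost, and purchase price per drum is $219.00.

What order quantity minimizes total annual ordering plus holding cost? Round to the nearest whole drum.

H = i·C = 0.32 × $219 = $70.0800 per drum-year
Optimal lot size Q* = (2 × 66,550 × $462 / $70.08)^½ ≈ 936.73

937 drums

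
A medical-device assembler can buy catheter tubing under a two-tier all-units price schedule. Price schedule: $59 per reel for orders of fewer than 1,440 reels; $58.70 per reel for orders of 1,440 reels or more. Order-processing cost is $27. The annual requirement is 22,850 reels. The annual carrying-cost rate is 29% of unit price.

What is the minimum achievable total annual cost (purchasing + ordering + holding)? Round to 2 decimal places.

$1,352,744.78

H₁ = 29%×$59 = $17.1100;  H₂ = 29%×$58.70 = $17.0230
EOQ₁ = √(2×22,850×27/17.1100) = 268.54  (< 1,440, feasible at tier 1)
EOQ₂ = √(2×22,850×27/17.0230) = 269.23  (< 1,440 → use Q = 1,440 at tier-2 price)
TC(tier 1 (EOQ₁), Q≈268.5) = $1,352,744.78
TC(tier 2, Q≈1,440.0) = $1,353,980.00
Minimum at tier 1 (EOQ₁): $1,352,744.78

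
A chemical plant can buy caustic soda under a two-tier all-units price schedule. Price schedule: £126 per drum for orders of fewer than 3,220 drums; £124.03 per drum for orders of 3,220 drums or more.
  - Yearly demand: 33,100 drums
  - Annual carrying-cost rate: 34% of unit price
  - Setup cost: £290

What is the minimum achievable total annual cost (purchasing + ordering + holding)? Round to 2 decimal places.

£4,176,268.08

H₁ = 34%×£126 = £42.8400;  H₂ = 34%×£124.03 = £42.1702
EOQ₁ = √(2×33,100×290/42.8400) = 669.43  (< 3,220, feasible at tier 1)
EOQ₂ = √(2×33,100×290/42.1702) = 674.72  (< 3,220 → use Q = 3,220 at tier-2 price)
TC(tier 1 (EOQ₁), Q≈669.4) = £4,199,278.26
TC(tier 2, Q≈3,220.0) = £4,176,268.08
Minimum at tier 2: £4,176,268.08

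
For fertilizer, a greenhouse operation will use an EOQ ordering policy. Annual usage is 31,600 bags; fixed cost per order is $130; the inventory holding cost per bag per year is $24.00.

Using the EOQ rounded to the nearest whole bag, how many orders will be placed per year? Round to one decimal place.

Optimal lot size Q* = (2 × 31,600 × $130 / $24)^½ ≈ 585.09 → Q = 585
N = D/Q = 31,600/585 ≈ 54.017 orders/yr

54.0 orders per year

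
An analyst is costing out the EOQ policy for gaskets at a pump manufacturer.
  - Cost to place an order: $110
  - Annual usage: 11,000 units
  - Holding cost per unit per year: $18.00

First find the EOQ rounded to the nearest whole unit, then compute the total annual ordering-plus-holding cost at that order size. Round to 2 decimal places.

$6,600.00

Q* = √(2·D·S / H) = √(2·11,000·110 / 18) = √134,444.4 ≈ 366.67 → Q = 367 units
Ordering: D/Q × S = 11,000/367 × $110 = $3,297.00
Holding:  Q/2 × H = 367/2 × $18 = $3,303.00
Total = $3,297.00 + $3,303.00 = $6,600.00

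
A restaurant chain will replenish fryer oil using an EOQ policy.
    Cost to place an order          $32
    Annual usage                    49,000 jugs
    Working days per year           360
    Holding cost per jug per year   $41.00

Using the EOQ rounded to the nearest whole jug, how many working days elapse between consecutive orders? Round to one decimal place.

EOQ = √(2DS/H) = √(2 × 49,000 × 32 / 41)
    = √(76,487.80) ≈ 276.56 → Q = 277 jugs
Days between orders = 360 / (D/Q) = 360 / 176.895 ≈ 2.035

2.0 days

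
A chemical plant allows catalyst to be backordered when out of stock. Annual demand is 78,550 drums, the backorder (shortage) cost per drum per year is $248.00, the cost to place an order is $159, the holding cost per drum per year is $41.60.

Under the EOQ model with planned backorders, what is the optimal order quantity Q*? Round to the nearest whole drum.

837 drums

Q* = √(2DS/H) · √((H + b)/b)
   = √(2 × 78,550 × 159 / 41.6) · √((41.6 + 248) / 248)
   = 774.890 × 1.0806 ≈ 837.36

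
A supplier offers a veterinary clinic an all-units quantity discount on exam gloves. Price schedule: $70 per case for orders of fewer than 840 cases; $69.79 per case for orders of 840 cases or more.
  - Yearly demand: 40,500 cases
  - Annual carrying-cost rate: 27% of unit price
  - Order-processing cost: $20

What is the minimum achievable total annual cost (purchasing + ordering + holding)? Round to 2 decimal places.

H₁ = 27%×$70 = $18.9000;  H₂ = 27%×$69.79 = $18.8433
EOQ₁ = √(2×40,500×20/18.9000) = 292.77  (< 840, feasible at tier 1)
EOQ₂ = √(2×40,500×20/18.8433) = 293.21  (< 840 → use Q = 840 at tier-2 price)
TC(tier 1 (EOQ₁), Q≈292.8) = $2,840,533.35
TC(tier 2, Q≈840.0) = $2,835,373.47
Minimum at tier 2: $2,835,373.47

$2,835,373.47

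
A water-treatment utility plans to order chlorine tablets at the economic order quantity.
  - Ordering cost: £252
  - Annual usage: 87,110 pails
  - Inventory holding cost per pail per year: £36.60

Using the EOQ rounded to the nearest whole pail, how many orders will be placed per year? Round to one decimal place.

79.6 orders per year

2DS/H = 2·87,110·252/36.6 = 1,199,547.54
EOQ = √1,199,547.54 ≈ 1,095.24 → Q = 1,095
Orders per year = D/Q = 87,110 / 1,095 = 79.553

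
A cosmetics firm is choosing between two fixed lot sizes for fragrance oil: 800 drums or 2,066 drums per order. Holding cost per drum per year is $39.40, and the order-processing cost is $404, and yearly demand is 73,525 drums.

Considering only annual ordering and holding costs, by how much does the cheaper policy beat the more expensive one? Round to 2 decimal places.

TC(Q) = (D/Q)S + (Q/2)H
TC(800) = (73,525/800)×404 + (800/2)×39.4 = $52,890.12
TC(2,066) = (73,525/2,066)×404 + (2,066/2)×39.4 = $55,077.79
|ΔTC| = |$52,890.12 − $55,077.79| = $2,187.66

$2,187.66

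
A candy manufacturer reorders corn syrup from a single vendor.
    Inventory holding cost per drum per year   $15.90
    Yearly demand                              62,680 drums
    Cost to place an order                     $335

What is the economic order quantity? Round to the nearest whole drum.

2DS/H = 2·62,680·335/15.9 = 2,641,232.70
EOQ = √2,641,232.70 ≈ 1,625.19

1,625 drums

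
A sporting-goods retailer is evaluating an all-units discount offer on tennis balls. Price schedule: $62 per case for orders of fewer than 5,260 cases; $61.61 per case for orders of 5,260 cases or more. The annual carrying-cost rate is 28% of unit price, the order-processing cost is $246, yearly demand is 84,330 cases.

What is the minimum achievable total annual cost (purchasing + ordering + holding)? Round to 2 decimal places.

$5,244,884.85

H₁ = 28%×$62 = $17.3600;  H₂ = 28%×$61.61 = $17.2508
EOQ₁ = √(2×84,330×246/17.3600) = 1,545.96  (< 5,260, feasible at tier 1)
EOQ₂ = √(2×84,330×246/17.2508) = 1,550.85  (< 5,260 → use Q = 5,260 at tier-2 price)
TC(tier 1 (EOQ₁), Q≈1,546.0) = $5,255,297.90
TC(tier 2, Q≈5,260.0) = $5,244,884.85
Minimum at tier 2: $5,244,884.85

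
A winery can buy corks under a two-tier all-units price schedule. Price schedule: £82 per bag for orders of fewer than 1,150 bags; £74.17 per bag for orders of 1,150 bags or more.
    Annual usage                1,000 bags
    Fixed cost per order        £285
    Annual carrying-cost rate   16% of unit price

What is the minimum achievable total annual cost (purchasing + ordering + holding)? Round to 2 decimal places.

H₁ = 16%×£82 = £13.1200;  H₂ = 16%×£74.17 = £11.8672
EOQ₁ = √(2×1,000×285/13.1200) = 208.43  (< 1,150, feasible at tier 1)
EOQ₂ = √(2×1,000×285/11.8672) = 219.16  (< 1,150 → use Q = 1,150 at tier-2 price)
TC(tier 1 (EOQ₁), Q≈208.4) = £84,734.67
TC(tier 2, Q≈1,150.0) = £81,241.47
Minimum at tier 2: £81,241.47

£81,241.47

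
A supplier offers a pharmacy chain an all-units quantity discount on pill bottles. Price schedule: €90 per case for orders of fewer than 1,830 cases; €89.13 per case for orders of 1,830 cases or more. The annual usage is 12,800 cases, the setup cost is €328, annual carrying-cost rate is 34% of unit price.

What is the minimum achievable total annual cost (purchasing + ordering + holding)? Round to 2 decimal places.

€1,168,029.41

H₁ = 34%×€90 = €30.6000;  H₂ = 34%×€89.13 = €30.3042
EOQ₁ = √(2×12,800×328/30.6000) = 523.84  (< 1,830, feasible at tier 1)
EOQ₂ = √(2×12,800×328/30.3042) = 526.39  (< 1,830 → use Q = 1,830 at tier-2 price)
TC(tier 1 (EOQ₁), Q≈523.8) = €1,168,029.41
TC(tier 2, Q≈1,830.0) = €1,170,886.55
Minimum at tier 1 (EOQ₁): €1,168,029.41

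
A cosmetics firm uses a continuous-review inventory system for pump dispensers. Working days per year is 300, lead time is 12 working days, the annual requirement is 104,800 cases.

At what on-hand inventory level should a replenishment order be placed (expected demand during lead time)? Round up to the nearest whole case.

4,192 cases

Daily demand d = 104,800 / 300 = 349.333 cases/day
Demand during lead time = 349.333 × 12 = 4,192.00
Reorder point = 4,192.00 → round up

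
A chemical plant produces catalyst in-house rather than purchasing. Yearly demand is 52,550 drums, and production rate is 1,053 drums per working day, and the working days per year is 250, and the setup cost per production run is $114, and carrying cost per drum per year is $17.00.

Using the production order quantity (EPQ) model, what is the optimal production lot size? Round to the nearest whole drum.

938 drums

Daily demand d = 52,550/250 = 210.200; p = 1053; 1 − d/p = 0.80038
EPQ = √(2DS / (H(1 − d/p)))
    = √(2 × 52,550 × 114 / (17 × 0.80038)) ≈ 938.39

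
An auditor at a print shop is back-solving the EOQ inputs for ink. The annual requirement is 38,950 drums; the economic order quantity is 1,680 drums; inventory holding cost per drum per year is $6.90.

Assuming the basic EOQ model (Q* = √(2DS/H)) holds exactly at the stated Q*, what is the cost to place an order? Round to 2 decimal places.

$249.99

Since Q* = (2DS/H)^½, squaring gives Q*²·H = 2DS.
S = Q²H / (2D) = 1,680² × 6.9 / (2 × 38,950) = 249.9944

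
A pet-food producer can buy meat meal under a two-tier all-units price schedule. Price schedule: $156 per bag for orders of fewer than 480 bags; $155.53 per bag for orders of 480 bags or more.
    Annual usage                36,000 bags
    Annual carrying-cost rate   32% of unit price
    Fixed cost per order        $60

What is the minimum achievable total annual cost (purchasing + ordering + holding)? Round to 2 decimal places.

H₁ = 32%×$156 = $49.9200;  H₂ = 32%×$155.53 = $49.7696
EOQ₁ = √(2×36,000×60/49.9200) = 294.17  (< 480, feasible at tier 1)
EOQ₂ = √(2×36,000×60/49.7696) = 294.62  (< 480 → use Q = 480 at tier-2 price)
TC(tier 1 (EOQ₁), Q≈294.2) = $5,630,685.18
TC(tier 2, Q≈480.0) = $5,615,524.70
Minimum at tier 2: $5,615,524.70

$5,615,524.70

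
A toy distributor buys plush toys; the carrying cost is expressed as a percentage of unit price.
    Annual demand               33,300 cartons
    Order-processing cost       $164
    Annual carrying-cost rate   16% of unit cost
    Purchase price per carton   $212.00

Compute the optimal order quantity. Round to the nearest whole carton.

567 cartons

H = i·C = 0.16 × $212 = $33.9200 per carton-year
Q* = √(2·D·S / H) = √(2·33,300·164 / 33.92) = √322,004.7 ≈ 567.45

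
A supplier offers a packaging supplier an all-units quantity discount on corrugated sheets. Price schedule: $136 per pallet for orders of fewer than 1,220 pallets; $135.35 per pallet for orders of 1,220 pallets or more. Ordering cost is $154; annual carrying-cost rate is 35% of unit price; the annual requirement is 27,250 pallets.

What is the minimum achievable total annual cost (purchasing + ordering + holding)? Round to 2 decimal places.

H₁ = 35%×$136 = $47.6000;  H₂ = 35%×$135.35 = $47.3725
EOQ₁ = √(2×27,250×154/47.6000) = 419.91  (< 1,220, feasible at tier 1)
EOQ₂ = √(2×27,250×154/47.3725) = 420.92  (< 1,220 → use Q = 1,220 at tier-2 price)
TC(tier 1 (EOQ₁), Q≈419.9) = $3,725,987.67
TC(tier 2, Q≈1,220.0) = $3,720,624.48
Minimum at tier 2: $3,720,624.48

$3,720,624.48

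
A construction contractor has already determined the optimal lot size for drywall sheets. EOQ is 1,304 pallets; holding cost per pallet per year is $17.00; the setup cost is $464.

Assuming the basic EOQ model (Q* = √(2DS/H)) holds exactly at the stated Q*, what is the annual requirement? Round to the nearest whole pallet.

31,150 pallets per year

EOQ relation: Q² = 2DS/H, so rearrange for the unknown.
D = Q²H / (2S) = 1,304² × 17 / (2 × 464) = 31,149.86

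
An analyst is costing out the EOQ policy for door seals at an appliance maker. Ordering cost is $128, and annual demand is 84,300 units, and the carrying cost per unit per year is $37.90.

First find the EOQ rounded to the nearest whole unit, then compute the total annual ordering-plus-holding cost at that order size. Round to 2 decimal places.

$28,599.17

2DS/H = 2·84,300·128/37.9 = 569,414.25
EOQ = √569,414.25 ≈ 754.60 → Q = 755 units
Orders/yr = 84,300/755 = 111.656; ordering cost = 111.656 × $128 = $14,291.92
Average inventory = 755/2 = 377.5; holding cost = 377.5 × $37.9 = $14,307.25
Total = $14,291.92 + $14,307.25 = $28,599.17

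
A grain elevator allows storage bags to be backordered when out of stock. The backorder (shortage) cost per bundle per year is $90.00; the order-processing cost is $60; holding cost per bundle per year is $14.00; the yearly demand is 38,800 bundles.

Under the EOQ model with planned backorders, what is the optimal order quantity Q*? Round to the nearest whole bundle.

Basic EOQ = √(2·38,800·60/14) = 576.690
Backorder adjustment √((H+b)/b) = √((14+90)/90) = 1.0750
Q* = 576.690 × 1.0750 ≈ 619.92

620 bundles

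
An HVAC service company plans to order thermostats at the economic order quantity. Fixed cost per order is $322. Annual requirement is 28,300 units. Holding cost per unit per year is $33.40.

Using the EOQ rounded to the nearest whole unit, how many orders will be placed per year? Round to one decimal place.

38.3 orders per year

EOQ = √(2DS/H) = √(2 × 28,300 × 322 / 33.4)
    = √(545,664.67) ≈ 738.69 → Q = 739
N = D/Q = 28,300/739 ≈ 38.295 orders/yr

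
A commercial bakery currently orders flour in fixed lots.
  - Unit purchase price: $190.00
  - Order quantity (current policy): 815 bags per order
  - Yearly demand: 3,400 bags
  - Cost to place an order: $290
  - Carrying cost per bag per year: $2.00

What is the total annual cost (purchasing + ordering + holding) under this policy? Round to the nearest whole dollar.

$648,025

Orders/yr = 3,400/815 = 4.172; ordering cost = 4.172 × $290 = $1,209.82
Average inventory = 815/2 = 407.5; holding cost = 407.5 × $2 = $815.00
Purchase cost = D·C = 3,400 × 190 = $646,000.00
Total = $1,209.82 + $815.00 + $646,000.00 = $648,024.82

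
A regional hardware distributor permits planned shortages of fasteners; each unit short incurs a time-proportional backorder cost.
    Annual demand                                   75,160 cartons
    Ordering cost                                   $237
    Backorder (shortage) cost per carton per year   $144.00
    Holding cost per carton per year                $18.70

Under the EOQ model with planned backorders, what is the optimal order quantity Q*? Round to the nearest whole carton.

1,467 cartons

Basic EOQ = √(2·75,160·237/18.7) = 1,380.263
Backorder adjustment √((H+b)/b) = √((18.7+144)/144) = 1.0629
Q* = 1,380.263 × 1.0629 ≈ 1,467.15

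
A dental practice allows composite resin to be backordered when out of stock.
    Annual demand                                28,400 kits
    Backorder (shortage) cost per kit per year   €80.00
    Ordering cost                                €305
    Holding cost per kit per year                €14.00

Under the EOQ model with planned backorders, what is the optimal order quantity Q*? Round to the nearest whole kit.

1,206 kits

Basic EOQ = √(2·28,400·305/14) = 1,112.398
Backorder adjustment √((H+b)/b) = √((14+80)/80) = 1.0840
Q* = 1,112.398 × 1.0840 ≈ 1,205.81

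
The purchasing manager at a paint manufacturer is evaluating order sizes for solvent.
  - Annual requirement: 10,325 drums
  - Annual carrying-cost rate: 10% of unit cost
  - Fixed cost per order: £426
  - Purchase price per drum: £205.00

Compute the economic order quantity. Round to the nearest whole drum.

H = i·C = 0.1 × £205 = £20.5000 per drum-year
Optimal lot size Q* = (2 × 10,325 × £426 / £20.5)^½ ≈ 655.07

655 drums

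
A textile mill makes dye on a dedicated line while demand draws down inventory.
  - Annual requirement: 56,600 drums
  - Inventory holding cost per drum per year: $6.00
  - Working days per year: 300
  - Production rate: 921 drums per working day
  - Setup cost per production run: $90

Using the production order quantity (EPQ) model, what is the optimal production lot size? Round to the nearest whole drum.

1,461 drums

d = 56,600/300 = 188.6667 drums/day;  effective holding cost H(1 − d/p) = 6·(1 − 188.6667/921) = 4.77090
Q* = √(2DS / H_eff) = √(2·56,600·90 / 4.77090) ≈ 1,461.32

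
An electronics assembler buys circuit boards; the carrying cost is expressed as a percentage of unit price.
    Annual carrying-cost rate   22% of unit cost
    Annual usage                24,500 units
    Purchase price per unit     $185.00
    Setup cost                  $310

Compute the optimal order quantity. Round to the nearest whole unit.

H = i·C = 0.22 × $185 = $40.7000 per unit-year
Q* = √(2·D·S / H) = √(2·24,500·310 / 40.7) = √373,218.7 ≈ 610.92

611 units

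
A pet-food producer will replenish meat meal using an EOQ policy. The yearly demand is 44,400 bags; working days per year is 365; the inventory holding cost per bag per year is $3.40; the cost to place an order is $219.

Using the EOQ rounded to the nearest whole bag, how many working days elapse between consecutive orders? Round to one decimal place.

2DS/H = 2·44,400·219/3.4 = 5,719,764.71
EOQ = √5,719,764.71 ≈ 2,391.60 → Q = 2,392 bags
Days between orders = 365 / (D/Q) = 365 / 18.562 ≈ 19.664

19.7 days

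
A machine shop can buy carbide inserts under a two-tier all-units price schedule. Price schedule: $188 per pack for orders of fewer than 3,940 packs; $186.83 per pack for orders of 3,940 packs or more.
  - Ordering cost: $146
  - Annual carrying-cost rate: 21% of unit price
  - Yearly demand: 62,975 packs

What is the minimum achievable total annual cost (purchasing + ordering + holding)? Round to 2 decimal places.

$11,845,244.41

H₁ = 21%×$188 = $39.4800;  H₂ = 21%×$186.83 = $39.2343
EOQ₁ = √(2×62,975×146/39.4800) = 682.48  (< 3,940, feasible at tier 1)
EOQ₂ = √(2×62,975×146/39.2343) = 684.61  (< 3,940 → use Q = 3,940 at tier-2 price)
TC(tier 1 (EOQ₁), Q≈682.5) = $11,866,244.13
TC(tier 2, Q≈3,940.0) = $11,845,244.41
Minimum at tier 2: $11,845,244.41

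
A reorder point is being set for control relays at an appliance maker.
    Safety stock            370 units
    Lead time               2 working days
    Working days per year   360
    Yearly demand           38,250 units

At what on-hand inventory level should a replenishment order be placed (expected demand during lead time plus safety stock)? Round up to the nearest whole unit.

Daily demand d = 38,250 / 360 = 106.250 units/day
Demand during lead time = 106.250 × 2 = 212.50
Reorder point = 212.50 + 370 = 582.50 → round up

583 units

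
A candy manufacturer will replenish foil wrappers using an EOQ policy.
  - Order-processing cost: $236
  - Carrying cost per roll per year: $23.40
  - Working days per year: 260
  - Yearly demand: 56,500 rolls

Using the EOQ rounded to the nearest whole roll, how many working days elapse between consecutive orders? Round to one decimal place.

4.9 days

2DS/H = 2·56,500·236/23.4 = 1,139,658.12
EOQ = √1,139,658.12 ≈ 1,067.55 → Q = 1,068 rolls
Days between orders = 260 / (D/Q) = 260 / 52.903 ≈ 4.915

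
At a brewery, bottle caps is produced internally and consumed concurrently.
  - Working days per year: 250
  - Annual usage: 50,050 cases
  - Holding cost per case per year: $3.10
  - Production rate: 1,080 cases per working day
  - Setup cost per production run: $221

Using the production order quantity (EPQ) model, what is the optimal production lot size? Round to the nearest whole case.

2,960 cases

d = 50,050/250 = 200.2000 cases/day;  effective holding cost H(1 − d/p) = 3.1·(1 − 200.2000/1080) = 2.52535
Q* = √(2DS / H_eff) = √(2·50,050·221 / 2.52535) ≈ 2,959.73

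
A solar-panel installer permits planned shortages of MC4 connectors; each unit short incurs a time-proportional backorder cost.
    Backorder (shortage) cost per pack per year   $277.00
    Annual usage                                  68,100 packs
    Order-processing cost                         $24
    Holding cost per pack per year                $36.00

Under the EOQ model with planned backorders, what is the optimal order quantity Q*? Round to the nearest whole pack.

320 packs

Basic EOQ = √(2·68,100·24/36) = 301.330
Backorder adjustment √((H+b)/b) = √((36+277)/277) = 1.0630
Q* = 301.330 × 1.0630 ≈ 320.31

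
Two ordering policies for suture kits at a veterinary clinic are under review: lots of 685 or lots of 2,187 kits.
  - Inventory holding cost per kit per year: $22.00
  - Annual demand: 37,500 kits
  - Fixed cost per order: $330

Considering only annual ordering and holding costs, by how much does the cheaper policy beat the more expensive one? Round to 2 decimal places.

Annual cost at Q: ordering D·S/Q plus holding Q·H/2.
TC(685) = (37,500/685)×330 + (685/2)×22 = $25,600.69
TC(2,187) = (37,500/2,187)×330 + (2,187/2)×22 = $29,715.44
|ΔTC| = |$25,600.69 − $29,715.44| = $4,114.74

$4,114.74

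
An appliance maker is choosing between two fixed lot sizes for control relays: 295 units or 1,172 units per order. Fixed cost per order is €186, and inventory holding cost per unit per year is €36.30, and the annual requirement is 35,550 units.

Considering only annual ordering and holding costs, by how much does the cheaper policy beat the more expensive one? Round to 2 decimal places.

Annual cost at Q: ordering D·S/Q plus holding Q·H/2.
TC(295) = (35,550/295)×186 + (295/2)×36.3 = €27,768.83
TC(1,172) = (35,550/1,172)×186 + (1,172/2)×36.3 = €26,913.69
Cheaper: Q = 1,172.  Difference = €855.13

€855.13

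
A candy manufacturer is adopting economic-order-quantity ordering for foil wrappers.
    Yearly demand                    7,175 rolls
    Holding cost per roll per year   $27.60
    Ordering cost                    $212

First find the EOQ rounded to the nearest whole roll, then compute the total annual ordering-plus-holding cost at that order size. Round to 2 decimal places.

$9,163.23

EOQ = √(2DS/H) = √(2 × 7,175 × 212 / 27.6)
    = √(110,224.64) ≈ 332.00 → Q = 332 rolls
Orders/yr = 7,175/332 = 21.611; ordering cost = 21.611 × $212 = $4,581.63
Average inventory = 332/2 = 166; holding cost = 166 × $27.6 = $4,581.60
Total = $4,581.63 + $4,581.60 = $9,163.23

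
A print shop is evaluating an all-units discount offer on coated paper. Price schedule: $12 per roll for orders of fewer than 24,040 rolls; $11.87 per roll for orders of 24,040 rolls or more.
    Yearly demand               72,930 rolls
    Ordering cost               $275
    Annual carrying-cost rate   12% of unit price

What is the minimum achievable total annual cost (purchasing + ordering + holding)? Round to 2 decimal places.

H₁ = 12%×$12 = $1.4400;  H₂ = 12%×$11.87 = $1.4244
EOQ₁ = √(2×72,930×275/1.4400) = 5,277.80  (< 24,040, feasible at tier 1)
EOQ₂ = √(2×72,930×275/1.4244) = 5,306.63  (< 24,040 → use Q = 24,040 at tier-2 price)
TC(tier 1 (EOQ₁), Q≈5,277.8) = $882,760.04
TC(tier 2, Q≈24,040.0) = $883,634.65
Minimum at tier 1 (EOQ₁): $882,760.04

$882,760.04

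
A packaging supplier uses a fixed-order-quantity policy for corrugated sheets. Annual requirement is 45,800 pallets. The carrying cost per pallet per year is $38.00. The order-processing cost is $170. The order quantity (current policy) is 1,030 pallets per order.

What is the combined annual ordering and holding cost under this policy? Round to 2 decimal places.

$27,129.22

Annual ordering cost = (D/Q)·S = (45,800/1,030) × 170 = $7,559.22
Annual holding cost  = (Q/2)·H = (1,030/2) × 38 = $19,570.00
Total = $7,559.22 + $19,570.00 = $27,129.22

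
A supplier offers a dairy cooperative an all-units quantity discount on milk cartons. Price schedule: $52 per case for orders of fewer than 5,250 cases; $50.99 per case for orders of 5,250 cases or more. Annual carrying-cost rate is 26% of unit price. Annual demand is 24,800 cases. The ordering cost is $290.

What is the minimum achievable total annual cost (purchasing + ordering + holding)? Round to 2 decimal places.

H₁ = 26%×$52 = $13.5200;  H₂ = 26%×$50.99 = $13.2574
EOQ₁ = √(2×24,800×290/13.5200) = 1,031.46  (< 5,250, feasible at tier 1)
EOQ₂ = √(2×24,800×290/13.2574) = 1,041.62  (< 5,250 → use Q = 5,250 at tier-2 price)
TC(tier 1 (EOQ₁), Q≈1,031.5) = $1,303,545.31
TC(tier 2, Q≈5,250.0) = $1,300,722.58
Minimum at tier 2: $1,300,722.58

$1,300,722.58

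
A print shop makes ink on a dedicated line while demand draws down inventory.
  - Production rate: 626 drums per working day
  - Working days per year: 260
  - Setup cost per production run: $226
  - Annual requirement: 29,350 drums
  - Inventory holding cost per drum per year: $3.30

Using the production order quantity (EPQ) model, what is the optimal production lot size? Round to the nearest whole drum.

2,215 drums

d = 29,350/260 = 112.8846 drums/day;  effective holding cost H(1 − d/p) = 3.3·(1 − 112.8846/626) = 2.70492
Q* = √(2DS / H_eff) = √(2·29,350·226 / 2.70492) ≈ 2,214.60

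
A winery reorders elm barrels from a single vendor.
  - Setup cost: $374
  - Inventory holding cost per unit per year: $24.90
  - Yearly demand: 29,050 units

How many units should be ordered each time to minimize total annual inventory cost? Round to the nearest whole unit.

934 units

Optimal lot size Q* = (2 × 29,050 × $374 / $24.9)^½ ≈ 934.17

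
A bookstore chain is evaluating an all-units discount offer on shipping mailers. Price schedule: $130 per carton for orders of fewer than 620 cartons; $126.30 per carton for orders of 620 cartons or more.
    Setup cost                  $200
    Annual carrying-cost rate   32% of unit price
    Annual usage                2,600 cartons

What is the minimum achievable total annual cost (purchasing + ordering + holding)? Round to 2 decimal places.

$341,747.67

H₁ = 32%×$130 = $41.6000;  H₂ = 32%×$126.30 = $40.4160
EOQ₁ = √(2×2,600×200/41.6000) = 158.11  (< 620, feasible at tier 1)
EOQ₂ = √(2×2,600×200/40.4160) = 160.41  (< 620 → use Q = 620 at tier-2 price)
TC(tier 1 (EOQ₁), Q≈158.1) = $344,577.54
TC(tier 2, Q≈620.0) = $341,747.67
Minimum at tier 2: $341,747.67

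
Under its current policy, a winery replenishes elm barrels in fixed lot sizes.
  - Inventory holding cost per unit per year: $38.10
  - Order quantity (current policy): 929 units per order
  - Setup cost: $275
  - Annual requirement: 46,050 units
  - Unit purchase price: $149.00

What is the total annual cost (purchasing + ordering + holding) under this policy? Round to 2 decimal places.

$6,892,779.04

Ordering: D/Q × S = 46,050/929 × $275 = $13,631.59
Holding:  Q/2 × H = 929/2 × $38.1 = $17,697.45
Purchase cost = D·C = 46,050 × 149 = $6,861,450.00
Total = $13,631.59 + $17,697.45 + $6,861,450.00 = $6,892,779.04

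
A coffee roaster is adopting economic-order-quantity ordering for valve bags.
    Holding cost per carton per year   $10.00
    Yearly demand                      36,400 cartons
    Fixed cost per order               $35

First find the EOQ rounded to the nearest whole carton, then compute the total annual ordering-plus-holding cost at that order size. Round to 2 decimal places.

EOQ = √(2DS/H) = √(2 × 36,400 × 35 / 10)
    = √(254,800.00) ≈ 504.78 → Q = 505 cartons
Orders/yr = 36,400/505 = 72.079; ordering cost = 72.079 × $35 = $2,522.77
Average inventory = 505/2 = 252.5; holding cost = 252.5 × $10 = $2,525.00
Total = $2,522.77 + $2,525.00 = $5,047.77

$5,047.77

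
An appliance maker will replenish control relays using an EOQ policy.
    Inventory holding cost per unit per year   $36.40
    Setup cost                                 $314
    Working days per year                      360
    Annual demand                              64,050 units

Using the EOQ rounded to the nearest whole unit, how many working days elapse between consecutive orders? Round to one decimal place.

5.9 days

Q* = √(2·D·S / H) = √(2·64,050·314 / 36.4) = √1,105,038.5 ≈ 1,051.21 → Q = 1,051 units
Days between orders = 360 / (D/Q) = 360 / 60.942 ≈ 5.907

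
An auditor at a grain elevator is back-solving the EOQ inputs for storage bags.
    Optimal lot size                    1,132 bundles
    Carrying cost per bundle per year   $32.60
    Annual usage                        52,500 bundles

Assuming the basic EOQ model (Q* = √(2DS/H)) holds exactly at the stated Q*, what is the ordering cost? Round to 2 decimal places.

From Q* = √(2DS/H) ⇒ Q*² = 2DS/H.
S = Q²H / (2D) = 1,132² × 32.6 / (2 × 52,500) = 397.8516

$397.85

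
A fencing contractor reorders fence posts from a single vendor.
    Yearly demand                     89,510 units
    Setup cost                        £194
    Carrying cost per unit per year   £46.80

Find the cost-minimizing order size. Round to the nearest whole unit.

861 units

2DS/H = 2·89,510·194/46.8 = 742,091.45
EOQ = √742,091.45 ≈ 861.45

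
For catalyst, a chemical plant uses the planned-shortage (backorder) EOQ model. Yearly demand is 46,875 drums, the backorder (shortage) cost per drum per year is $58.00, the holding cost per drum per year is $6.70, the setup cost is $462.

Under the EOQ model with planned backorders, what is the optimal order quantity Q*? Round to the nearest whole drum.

Basic EOQ = √(2·46,875·462/6.7) = 2,542.548
Backorder adjustment √((H+b)/b) = √((6.7+58)/58) = 1.0562
Q* = 2,542.548 × 1.0562 ≈ 2,685.39

2,685 drums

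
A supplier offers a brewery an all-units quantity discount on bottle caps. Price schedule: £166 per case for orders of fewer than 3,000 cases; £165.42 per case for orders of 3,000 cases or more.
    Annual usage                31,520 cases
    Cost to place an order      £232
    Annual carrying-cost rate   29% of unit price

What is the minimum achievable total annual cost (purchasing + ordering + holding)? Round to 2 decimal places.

£5,258,854.15

H₁ = 29%×£166 = £48.1400;  H₂ = 29%×£165.42 = £47.9718
EOQ₁ = √(2×31,520×232/48.1400) = 551.19  (< 3,000, feasible at tier 1)
EOQ₂ = √(2×31,520×232/47.9718) = 552.15  (< 3,000 → use Q = 3,000 at tier-2 price)
TC(tier 1 (EOQ₁), Q≈551.2) = £5,258,854.15
TC(tier 2, Q≈3,000.0) = £5,288,433.65
Minimum at tier 1 (EOQ₁): £5,258,854.15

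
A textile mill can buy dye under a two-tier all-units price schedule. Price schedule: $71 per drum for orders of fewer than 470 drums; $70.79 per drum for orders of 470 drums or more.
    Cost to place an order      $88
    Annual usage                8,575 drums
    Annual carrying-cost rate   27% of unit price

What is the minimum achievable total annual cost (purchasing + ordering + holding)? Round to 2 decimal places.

H₁ = 27%×$71 = $19.1700;  H₂ = 27%×$70.79 = $19.1133
EOQ₁ = √(2×8,575×88/19.1700) = 280.58  (< 470, feasible at tier 1)
EOQ₂ = √(2×8,575×88/19.1133) = 281.00  (< 470 → use Q = 470 at tier-2 price)
TC(tier 1 (EOQ₁), Q≈280.6) = $614,203.79
TC(tier 2, Q≈470.0) = $613,121.41
Minimum at tier 2: $613,121.41

$613,121.41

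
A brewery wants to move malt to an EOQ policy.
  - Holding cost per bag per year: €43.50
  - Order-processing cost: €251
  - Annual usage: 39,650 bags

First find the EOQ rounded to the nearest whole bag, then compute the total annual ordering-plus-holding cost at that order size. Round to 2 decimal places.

€29,425.12

2DS/H = 2·39,650·251/43.5 = 457,570.11
EOQ = √457,570.11 ≈ 676.44 → Q = 676 bags
Orders/yr = 39,650/676 = 58.654; ordering cost = 58.654 × €251 = €14,722.12
Average inventory = 676/2 = 338; holding cost = 338 × €43.5 = €14,703.00
Total = €14,722.12 + €14,703.00 = €29,425.12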